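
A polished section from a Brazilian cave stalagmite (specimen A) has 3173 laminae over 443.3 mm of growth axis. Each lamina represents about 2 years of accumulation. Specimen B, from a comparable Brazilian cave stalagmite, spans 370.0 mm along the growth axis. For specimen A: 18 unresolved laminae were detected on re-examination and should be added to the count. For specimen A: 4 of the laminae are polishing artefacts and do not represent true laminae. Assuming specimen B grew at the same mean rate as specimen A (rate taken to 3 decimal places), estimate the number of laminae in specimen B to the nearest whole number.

2643 laminae

Specimen A: true lamina count = 3173 − 4 + 18 = 3187.
Specimen A: multiplying by 2 years per lamina: 3187 × 2 = 6374 years.
A: 443.3 mm over 6374 years gives 443.3 / 6374 ≈ 0.070 mm per year.
Specimen B: 370.0 mm / 0.070 mm per year = 5285.71 years; at 2 years per lamina that is 5285.71 / 2 ≈ 2643 laminae.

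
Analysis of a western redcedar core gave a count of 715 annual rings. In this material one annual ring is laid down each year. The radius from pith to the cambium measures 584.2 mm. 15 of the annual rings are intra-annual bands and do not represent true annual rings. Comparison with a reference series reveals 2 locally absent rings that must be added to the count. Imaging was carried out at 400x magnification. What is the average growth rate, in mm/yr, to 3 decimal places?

0.832 mm/yr

Adjusted count: 715 − 15 + 2 = 702 annual rings.
Extension rate ≈ 584.2 / 702 = 0.832 mm/yr.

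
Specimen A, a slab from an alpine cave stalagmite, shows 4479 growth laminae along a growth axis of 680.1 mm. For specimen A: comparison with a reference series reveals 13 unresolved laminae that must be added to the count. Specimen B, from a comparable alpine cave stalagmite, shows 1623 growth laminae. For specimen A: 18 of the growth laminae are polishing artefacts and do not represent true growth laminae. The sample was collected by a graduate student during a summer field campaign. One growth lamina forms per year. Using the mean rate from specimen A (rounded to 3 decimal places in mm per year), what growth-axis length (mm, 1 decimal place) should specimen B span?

Specimen A: adjusted count: 4479 − 18 + 13 = 4474 growth laminae.
A: Extension rate ≈ 680.1 / 4474 = 0.152 mm per year.
B's length ≈ 0.152 × 1623 = 246.7 mm.

246.7 mm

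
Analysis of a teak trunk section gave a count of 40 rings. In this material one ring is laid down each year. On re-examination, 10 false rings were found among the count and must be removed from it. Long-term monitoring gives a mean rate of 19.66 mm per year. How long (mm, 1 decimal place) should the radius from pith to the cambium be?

589.8 mm

Adjusted count: 40 − 10 = 30 rings.
Predicted length = 19.66 mm/year × 30 years = 589.8 mm.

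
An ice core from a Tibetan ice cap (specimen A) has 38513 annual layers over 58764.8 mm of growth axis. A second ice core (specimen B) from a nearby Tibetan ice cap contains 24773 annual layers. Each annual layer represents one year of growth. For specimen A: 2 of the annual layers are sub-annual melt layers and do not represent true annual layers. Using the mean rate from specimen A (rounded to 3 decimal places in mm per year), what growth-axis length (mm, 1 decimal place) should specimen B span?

37803.6 mm

Specimen A: adjusted count: 38513 − 2 = 38511 annual layers.
A: 58764.8 mm over 38511 years gives 58764.8 / 38511 ≈ 1.526 mm per year.
B's length ≈ 1.526 × 24773 = 37803.6 mm.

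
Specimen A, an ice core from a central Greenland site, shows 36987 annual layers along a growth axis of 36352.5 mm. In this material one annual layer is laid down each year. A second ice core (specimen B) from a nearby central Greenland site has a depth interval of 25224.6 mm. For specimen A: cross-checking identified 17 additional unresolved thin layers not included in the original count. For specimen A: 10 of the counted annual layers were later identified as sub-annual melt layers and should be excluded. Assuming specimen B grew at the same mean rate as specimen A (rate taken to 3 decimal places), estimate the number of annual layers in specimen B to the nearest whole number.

Specimen A: true annual layer count = 36987 − 10 + 17 = 36994.
A: 36352.5 mm over 36994 years gives 36352.5 / 36994 ≈ 0.983 mm per year.
Specimen B: 25224.6 mm / 0.983 mm per year = 25660.83 years ≈ 25661 annual layers.

25661 annual layers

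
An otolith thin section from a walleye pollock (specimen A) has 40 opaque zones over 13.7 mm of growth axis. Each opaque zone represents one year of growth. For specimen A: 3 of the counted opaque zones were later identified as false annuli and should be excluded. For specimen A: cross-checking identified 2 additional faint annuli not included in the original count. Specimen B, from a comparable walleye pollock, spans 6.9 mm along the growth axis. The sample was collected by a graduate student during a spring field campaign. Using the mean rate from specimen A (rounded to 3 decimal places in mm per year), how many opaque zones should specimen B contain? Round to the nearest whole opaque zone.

20 opaque zones

Specimen A: true opaque zone count = 40 − 3 + 2 = 39.
A: Extension rate ≈ 13.7 / 39 = 0.351 mm/year.
For B, 6.9 / 0.351 = 19.66 years ≈ 20 opaque zones.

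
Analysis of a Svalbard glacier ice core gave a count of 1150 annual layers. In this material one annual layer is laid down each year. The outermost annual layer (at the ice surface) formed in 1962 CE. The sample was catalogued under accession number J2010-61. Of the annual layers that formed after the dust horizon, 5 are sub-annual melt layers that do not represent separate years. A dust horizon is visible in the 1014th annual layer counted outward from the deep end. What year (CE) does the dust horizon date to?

1831 CE

Between annual layer 1014 and the ice surface there are 1150 − 1014 = 136 annual layers.
136 − 5 false = 131 true annual layers after the dust horizon.
1962 − 131 = 1831 CE.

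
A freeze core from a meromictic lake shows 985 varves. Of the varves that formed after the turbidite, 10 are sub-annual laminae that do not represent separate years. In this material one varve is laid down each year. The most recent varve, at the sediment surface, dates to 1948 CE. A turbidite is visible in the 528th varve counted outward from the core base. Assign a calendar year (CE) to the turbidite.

1501 CE

Between varve 528 and the sediment surface there are 985 − 528 = 457 varves.
457 − 10 false = 447 true varves after the turbidite.
1948 − 447 = 1501 CE.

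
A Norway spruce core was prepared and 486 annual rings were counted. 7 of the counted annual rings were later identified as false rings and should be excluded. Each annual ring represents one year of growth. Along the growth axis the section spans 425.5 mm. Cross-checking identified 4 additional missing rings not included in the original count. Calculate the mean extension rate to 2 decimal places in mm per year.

0.88 mm per year

True annual ring count = 486 − 7 + 4 = 483.
425.5 mm over 483 years gives 425.5 / 483 ≈ 0.88 mm per year.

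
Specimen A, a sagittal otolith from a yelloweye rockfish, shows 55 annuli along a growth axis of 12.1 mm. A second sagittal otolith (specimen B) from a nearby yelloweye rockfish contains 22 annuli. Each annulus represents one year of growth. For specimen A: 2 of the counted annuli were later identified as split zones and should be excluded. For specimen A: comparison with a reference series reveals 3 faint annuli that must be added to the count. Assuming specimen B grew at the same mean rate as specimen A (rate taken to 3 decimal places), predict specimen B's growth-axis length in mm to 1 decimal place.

Specimen A: after corrections the count is 55 − 2 + 3 = 56 annuli.
A: 12.1 mm over 56 years gives 12.1 / 56 ≈ 0.216 mm per year.
For B, 0.216 mm/year × 22 years = 4.8 mm.

4.8 mm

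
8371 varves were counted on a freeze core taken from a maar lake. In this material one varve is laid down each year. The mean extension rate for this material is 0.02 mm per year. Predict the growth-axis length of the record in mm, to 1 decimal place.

167.4 mm

The record spans 8371 years at 0.02 mm per year.
Length ≈ 0.02 × 8371 = 167.4 mm.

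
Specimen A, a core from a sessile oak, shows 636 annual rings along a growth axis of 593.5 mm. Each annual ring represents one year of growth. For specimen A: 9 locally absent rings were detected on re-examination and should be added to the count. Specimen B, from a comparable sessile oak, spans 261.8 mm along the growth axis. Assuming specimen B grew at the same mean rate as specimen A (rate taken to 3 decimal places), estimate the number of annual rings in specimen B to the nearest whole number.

Specimen A: correcting the raw count gives 636 + 9 = 645 true annual rings.
A: Mean rate = 593.5 mm / 645 years ≈ 0.920 mm per year.
For B, 261.8 / 0.920 = 284.57 years ≈ 285 annual rings.

285 annual rings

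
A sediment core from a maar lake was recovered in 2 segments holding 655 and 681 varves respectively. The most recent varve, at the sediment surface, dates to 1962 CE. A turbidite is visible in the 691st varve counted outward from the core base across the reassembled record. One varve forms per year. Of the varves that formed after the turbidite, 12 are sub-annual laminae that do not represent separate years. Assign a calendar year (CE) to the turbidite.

Total varves = 655 + 681 = 1336.
1336 − 691 = 645 varves lie beyond the turbidite toward the sediment surface.
645 − 12 false = 633 true varves after the turbidite.
Counting back 633 years from 1962 CE places the turbidite in 1962 − 633 = 1329 CE.

1329 CE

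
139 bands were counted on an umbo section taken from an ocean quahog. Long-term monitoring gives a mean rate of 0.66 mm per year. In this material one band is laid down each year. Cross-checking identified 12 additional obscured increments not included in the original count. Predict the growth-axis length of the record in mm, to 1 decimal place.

99.7 mm

Correcting the raw count gives 139 + 12 = 151 true bands.
Predicted length = 0.66 mm/year × 151 years = 99.7 mm.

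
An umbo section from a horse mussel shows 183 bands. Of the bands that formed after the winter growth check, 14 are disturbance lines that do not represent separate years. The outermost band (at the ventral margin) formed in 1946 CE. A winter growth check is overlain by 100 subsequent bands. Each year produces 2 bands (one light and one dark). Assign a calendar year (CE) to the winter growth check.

There are 100 bands younger than the winter growth check.
100 − 14 false = 86 true bands after the winter growth check.
Dividing by 2 bands per year: 86 / 2 = 43 years.
The band at the ventral margin is 1946 CE, so the winter growth check dates to 1946 − 43 = 1903 CE.

1903 CE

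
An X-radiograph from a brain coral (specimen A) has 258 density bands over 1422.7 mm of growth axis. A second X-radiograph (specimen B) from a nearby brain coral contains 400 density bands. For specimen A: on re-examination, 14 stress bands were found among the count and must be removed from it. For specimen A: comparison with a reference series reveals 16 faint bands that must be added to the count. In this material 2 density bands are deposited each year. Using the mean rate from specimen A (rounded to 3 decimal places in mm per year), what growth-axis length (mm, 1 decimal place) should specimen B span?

Specimen A: adjusted count: 258 − 14 + 16 = 260 density bands.
Specimen A: 260 density bands at 2 per year is 260 / 2 = 130 years.
A: Extension rate ≈ 1422.7 / 130 = 10.944 mm/yr.
Specimen B: dividing by 2 density bands per year: 400 / 2 = 200 years. B's length ≈ 10.944 × 200 = 2188.8 mm.

2188.8 mm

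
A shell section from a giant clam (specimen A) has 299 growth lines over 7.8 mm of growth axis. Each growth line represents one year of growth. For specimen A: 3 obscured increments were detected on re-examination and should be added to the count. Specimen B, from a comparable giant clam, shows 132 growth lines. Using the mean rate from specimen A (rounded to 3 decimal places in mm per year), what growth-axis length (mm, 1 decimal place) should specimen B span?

Specimen A: correcting the raw count gives 299 + 3 = 302 true growth lines.
A: Extension rate ≈ 7.8 / 302 = 0.026 mm/yr.
B's length ≈ 0.026 × 132 = 3.4 mm.

3.4 mm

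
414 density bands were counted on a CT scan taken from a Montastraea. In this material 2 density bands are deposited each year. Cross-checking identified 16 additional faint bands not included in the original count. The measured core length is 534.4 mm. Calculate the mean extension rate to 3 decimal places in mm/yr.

2.486 mm/yr

Adjusted count: 414 + 16 = 430 density bands.
Dividing by 2 density bands per year: 430 / 2 = 215 years.
Extension rate ≈ 534.4 / 215 = 2.486 mm/yr.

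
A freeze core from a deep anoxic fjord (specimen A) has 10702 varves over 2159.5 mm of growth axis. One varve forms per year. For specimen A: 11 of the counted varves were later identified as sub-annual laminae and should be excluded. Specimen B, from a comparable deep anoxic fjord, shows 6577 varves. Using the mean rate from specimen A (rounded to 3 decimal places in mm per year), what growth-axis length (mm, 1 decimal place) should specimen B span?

1328.6 mm

Specimen A: correcting the raw count gives 10702 − 11 = 10691 true varves.
A: 2159.5 mm over 10691 years gives 2159.5 / 10691 ≈ 0.202 mm/year.
B's length ≈ 0.202 × 6577 = 1328.6 mm.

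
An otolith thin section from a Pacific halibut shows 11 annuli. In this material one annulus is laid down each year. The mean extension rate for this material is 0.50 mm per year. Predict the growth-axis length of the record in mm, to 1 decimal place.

The record spans 11 years at 0.50 mm per year.
Length ≈ 0.50 × 11 = 5.5 mm.

5.5 mm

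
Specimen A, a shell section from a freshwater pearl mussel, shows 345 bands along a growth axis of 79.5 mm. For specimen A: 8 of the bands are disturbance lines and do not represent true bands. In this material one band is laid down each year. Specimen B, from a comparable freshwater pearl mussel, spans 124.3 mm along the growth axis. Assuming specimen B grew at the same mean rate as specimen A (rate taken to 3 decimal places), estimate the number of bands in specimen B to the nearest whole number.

527 bands

Specimen A: adjusted count: 345 − 8 = 337 bands.
A: 79.5 mm over 337 years gives 79.5 / 337 ≈ 0.236 mm/yr.
B spans 124.3 / 0.236 = 526.69 years ≈ 527 bands.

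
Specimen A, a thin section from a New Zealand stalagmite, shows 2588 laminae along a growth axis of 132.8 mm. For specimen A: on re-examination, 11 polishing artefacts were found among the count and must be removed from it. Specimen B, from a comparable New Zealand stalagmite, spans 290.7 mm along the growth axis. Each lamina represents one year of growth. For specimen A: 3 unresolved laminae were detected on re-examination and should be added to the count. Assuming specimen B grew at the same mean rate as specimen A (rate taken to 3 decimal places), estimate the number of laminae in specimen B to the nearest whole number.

Specimen A: true lamina count = 2588 − 11 + 3 = 2580.
A: Extension rate ≈ 132.8 / 2580 = 0.051 mm per year.
For B, 290.7 / 0.051 = 5700.00 years ≈ 5700 laminae.

5700 laminae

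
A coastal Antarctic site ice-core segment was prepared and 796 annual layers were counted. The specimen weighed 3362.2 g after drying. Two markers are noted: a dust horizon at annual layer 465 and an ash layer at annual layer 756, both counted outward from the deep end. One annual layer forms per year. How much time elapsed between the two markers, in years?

291 years

The two markers are separated by 756 − 465 = 291 annual layers.
That is 291 years at one annual layer per year.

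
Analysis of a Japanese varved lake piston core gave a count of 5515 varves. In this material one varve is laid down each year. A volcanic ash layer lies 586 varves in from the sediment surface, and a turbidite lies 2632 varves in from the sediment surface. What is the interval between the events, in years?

2046 years

2632 − 586 = 2046 varves lie between the two events.
At one varve per year, 2046 years elapsed between them.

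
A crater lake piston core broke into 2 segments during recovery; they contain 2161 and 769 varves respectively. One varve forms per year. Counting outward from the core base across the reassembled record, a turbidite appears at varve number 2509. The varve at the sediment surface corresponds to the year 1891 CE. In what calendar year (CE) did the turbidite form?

1470 CE

Total varves = 2161 + 769 = 2930.
2930 − 2509 = 421 varves lie beyond the turbidite toward the sediment surface.
1891 − 421 = 1470 CE.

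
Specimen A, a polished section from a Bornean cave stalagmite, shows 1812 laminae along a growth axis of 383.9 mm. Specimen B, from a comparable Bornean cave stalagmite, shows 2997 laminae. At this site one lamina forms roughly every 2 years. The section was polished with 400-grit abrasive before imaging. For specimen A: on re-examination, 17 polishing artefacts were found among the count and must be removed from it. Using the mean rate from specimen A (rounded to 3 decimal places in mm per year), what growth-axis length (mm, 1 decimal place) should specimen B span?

Specimen A: true lamina count = 1812 − 17 = 1795.
Specimen A: multiplying by 2 years per lamina: 1795 × 2 = 3590 years.
A: Mean rate = 383.9 mm / 3590 years ≈ 0.107 mm/yr.
Specimen B: 2997 laminae at 2 years each span 2997 × 2 = 5994 years. For B, 0.107 mm/year × 5994 years = 641.4 mm.

641.4 mm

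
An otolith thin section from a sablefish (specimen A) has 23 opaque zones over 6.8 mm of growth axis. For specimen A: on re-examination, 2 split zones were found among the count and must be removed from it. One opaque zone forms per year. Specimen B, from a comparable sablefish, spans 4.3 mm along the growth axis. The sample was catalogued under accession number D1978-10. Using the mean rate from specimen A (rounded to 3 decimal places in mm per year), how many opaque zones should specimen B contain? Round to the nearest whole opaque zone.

13 opaque zones

Specimen A: after corrections the count is 23 − 2 = 21 opaque zones.
A: 6.8 mm over 21 years gives 6.8 / 21 ≈ 0.324 mm/year.
B spans 4.3 / 0.324 = 13.27 years ≈ 13 opaque zones.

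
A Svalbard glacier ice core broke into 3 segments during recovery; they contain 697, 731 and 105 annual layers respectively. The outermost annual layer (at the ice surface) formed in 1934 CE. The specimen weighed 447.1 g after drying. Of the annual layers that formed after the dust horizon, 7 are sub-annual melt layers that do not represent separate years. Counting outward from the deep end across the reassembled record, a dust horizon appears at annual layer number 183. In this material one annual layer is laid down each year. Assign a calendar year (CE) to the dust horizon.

Total annual layers = 697 + 731 + 105 = 1533.
Between annual layer 183 and the ice surface there are 1533 − 183 = 1350 annual layers.
1350 − 7 false = 1343 true annual layers after the dust horizon.
The annual layer at the ice surface is 1934 CE, so the dust horizon dates to 1934 − 1343 = 591 CE.

591 CE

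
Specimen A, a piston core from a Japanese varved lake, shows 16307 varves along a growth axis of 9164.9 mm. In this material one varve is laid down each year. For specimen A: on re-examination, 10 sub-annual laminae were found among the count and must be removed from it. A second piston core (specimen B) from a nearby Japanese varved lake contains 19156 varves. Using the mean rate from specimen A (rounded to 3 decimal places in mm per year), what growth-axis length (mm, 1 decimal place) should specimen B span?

Specimen A: true varve count = 16307 − 10 = 16297.
A: 9164.9 mm over 16297 years gives 9164.9 / 16297 ≈ 0.562 mm/year.
For B, 0.562 mm/year × 19156 years = 10765.7 mm.

10765.7 mm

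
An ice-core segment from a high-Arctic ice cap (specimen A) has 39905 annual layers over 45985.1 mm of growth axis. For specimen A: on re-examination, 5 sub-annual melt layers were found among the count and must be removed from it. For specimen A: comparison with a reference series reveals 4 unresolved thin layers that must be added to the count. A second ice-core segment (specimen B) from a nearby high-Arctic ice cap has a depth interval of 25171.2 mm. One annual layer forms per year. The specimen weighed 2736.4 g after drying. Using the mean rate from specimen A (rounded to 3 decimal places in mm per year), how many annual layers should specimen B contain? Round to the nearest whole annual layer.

Specimen A: after corrections the count is 39905 − 5 + 4 = 39904 annual layers.
A: Mean rate = 45985.1 mm / 39904 years ≈ 1.152 mm/year.
Specimen B: 25171.2 mm / 1.152 mm per year = 21850.00 years ≈ 21850 annual layers.

21850 annual layers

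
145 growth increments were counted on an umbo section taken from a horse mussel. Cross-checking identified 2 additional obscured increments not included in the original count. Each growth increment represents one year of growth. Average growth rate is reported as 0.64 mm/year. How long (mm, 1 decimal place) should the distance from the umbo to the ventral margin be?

94.1 mm

True growth increment count = 145 + 2 = 147.
Length ≈ 0.64 × 147 = 94.1 mm.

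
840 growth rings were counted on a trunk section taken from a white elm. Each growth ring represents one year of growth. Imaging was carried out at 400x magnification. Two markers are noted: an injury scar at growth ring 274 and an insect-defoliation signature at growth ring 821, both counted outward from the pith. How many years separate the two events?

Separation: 821 − 274 = 547 growth rings.
That is 547 years at one growth ring per year.

547 years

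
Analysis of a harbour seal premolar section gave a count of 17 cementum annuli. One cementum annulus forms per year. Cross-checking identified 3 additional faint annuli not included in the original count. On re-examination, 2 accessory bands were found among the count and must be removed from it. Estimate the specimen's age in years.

After corrections the count is 17 − 2 + 3 = 18 cementum annuli.
At one cementum annulus per year, that is 18 years.

18 years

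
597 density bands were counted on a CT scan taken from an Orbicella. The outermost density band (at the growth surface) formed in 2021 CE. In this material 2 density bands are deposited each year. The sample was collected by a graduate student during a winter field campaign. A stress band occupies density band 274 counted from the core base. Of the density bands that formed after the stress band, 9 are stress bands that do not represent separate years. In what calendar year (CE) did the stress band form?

Between density band 274 and the growth surface there are 597 − 274 = 323 density bands.
Removing the 9 false density bands leaves 323 − 9 = 314 true density bands beyond the stress band.
314 density bands at 2 per year is 314 / 2 = 157 years.
Counting back 157 years from 2021 CE places the stress band in 2021 − 157 = 1864 CE.

1864 CE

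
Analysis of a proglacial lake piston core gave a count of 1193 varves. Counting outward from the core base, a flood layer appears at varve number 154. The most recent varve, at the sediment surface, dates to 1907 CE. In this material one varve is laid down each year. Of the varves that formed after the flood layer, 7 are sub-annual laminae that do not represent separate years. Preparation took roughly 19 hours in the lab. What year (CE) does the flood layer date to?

875 CE

Between varve 154 and the sediment surface there are 1193 − 154 = 1039 varves.
Excluding 7 false varves: 1039 − 7 = 1032.
The varve at the sediment surface is 1907 CE, so the flood layer dates to 1907 − 1032 = 875 CE.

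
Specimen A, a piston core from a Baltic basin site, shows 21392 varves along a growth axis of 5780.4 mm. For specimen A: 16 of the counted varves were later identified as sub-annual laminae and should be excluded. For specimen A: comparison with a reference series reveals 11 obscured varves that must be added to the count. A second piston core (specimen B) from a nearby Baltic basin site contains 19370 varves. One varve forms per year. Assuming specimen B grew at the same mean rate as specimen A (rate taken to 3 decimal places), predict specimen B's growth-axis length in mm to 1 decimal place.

5229.9 mm

Specimen A: adjusted count: 21392 − 16 + 11 = 21387 varves.
A: Mean rate = 5780.4 mm / 21387 years ≈ 0.270 mm/yr.
Length of B = 0.270 × 19370 = 5229.9 mm.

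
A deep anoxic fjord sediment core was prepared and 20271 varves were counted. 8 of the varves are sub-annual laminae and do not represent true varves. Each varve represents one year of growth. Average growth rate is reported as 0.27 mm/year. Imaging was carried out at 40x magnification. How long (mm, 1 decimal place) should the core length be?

Correcting the raw count gives 20271 − 8 = 20263 true varves.
20263 years at 0.27 mm/year gives 0.27 × 20263 = 5471.0 mm.

5471.0 mm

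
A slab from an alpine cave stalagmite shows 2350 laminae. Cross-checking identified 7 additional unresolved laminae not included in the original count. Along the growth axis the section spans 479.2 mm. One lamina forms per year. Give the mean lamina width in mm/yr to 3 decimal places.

0.203 mm/yr

After corrections the count is 2350 + 7 = 2357 laminae.
Extension rate ≈ 479.2 / 2357 = 0.203 mm/yr.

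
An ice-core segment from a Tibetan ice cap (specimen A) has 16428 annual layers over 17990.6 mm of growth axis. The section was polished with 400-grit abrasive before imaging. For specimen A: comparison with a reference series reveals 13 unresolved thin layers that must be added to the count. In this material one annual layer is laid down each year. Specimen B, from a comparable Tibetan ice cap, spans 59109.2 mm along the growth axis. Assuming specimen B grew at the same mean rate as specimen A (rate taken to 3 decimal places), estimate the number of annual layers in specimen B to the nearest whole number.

Specimen A: correcting the raw count gives 16428 + 13 = 16441 true annual layers.
A: Mean rate = 17990.6 mm / 16441 years ≈ 1.094 mm/year.
For B, 59109.2 / 1.094 = 54030.35 years ≈ 54030 annual layers.

54030 annual layers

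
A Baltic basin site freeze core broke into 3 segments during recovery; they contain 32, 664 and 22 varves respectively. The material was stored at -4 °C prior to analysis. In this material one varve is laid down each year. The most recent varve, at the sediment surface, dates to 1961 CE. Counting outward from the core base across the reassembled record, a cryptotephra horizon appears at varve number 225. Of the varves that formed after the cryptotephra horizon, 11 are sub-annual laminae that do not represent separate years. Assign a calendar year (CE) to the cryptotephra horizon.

1479 CE

Total varves = 32 + 664 + 22 = 718.
Between varve 225 and the sediment surface there are 718 − 225 = 493 varves.
493 − 11 false = 482 true varves after the cryptotephra horizon.
Counting back 482 years from 1961 CE places the cryptotephra horizon in 1961 − 482 = 1479 CE.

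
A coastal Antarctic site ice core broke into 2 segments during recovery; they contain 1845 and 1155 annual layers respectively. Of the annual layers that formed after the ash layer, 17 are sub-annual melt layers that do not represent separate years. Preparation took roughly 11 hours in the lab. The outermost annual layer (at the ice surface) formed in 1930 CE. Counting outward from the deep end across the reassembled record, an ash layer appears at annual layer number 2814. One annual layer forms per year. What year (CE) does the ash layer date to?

Total annual layers = 1845 + 1155 = 3000.
3000 − 2814 = 186 annual layers lie beyond the ash layer toward the ice surface.
Excluding 17 false annual layers: 186 − 17 = 169.
The annual layer at the ice surface is 1930 CE, so the ash layer dates to 1930 − 169 = 1761 CE.

1761 CE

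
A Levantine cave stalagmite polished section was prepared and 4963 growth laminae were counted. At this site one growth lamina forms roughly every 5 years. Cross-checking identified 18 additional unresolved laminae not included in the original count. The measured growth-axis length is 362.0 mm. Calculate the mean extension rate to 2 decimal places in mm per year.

True growth lamina count = 4963 + 18 = 4981.
4981 growth laminae at 5 years each span 4981 × 5 = 24905 years.
Mean rate = 362.0 mm / 24905 years ≈ 0.01 mm per year.

0.01 mm per year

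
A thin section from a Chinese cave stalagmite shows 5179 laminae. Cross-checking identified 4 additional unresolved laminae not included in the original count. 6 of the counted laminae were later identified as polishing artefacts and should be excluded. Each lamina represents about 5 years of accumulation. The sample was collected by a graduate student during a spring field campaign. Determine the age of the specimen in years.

Adjusted count: 5179 − 6 + 4 = 5177 laminae.
At 5 years per lamina, 5177 × 5 = 25885 years.

25885 years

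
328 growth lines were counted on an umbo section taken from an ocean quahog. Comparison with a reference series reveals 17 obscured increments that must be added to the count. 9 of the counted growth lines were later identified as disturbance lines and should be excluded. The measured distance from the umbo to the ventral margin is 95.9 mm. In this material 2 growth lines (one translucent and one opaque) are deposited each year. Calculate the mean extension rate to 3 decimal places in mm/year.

Correcting the raw count gives 328 − 9 + 17 = 336 true growth lines.
Dividing by 2 growth lines per year: 336 / 2 = 168 years.
95.9 mm over 168 years gives 95.9 / 168 ≈ 0.571 mm/year.

0.571 mm/year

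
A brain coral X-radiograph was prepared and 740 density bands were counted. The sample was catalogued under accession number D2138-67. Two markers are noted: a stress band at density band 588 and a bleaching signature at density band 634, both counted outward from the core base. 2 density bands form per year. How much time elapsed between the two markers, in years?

Separation: 634 − 588 = 46 density bands.
46 density bands at 2 per year is 46 / 2 = 23 years.

23 years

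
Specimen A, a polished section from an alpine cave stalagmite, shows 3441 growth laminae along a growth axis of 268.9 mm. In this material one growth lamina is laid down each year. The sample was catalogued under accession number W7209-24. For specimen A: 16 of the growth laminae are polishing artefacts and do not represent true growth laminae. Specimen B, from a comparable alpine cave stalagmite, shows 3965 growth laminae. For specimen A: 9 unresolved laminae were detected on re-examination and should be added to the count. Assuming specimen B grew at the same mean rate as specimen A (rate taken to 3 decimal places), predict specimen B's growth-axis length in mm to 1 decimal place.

309.3 mm

Specimen A: adjusted count: 3441 − 16 + 9 = 3434 growth laminae.
A: Mean rate = 268.9 mm / 3434 years ≈ 0.078 mm per year.
B's length ≈ 0.078 × 3965 = 309.3 mm.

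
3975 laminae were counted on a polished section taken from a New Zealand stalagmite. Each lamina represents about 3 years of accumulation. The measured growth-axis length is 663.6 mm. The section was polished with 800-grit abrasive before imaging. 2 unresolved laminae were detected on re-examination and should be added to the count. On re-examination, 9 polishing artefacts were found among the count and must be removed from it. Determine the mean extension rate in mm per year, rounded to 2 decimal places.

0.06 mm per year

Adjusted count: 3975 − 9 + 2 = 3968 laminae.
At 3 years per lamina, 3968 × 3 = 11904 years.
Mean rate = 663.6 mm / 11904 years ≈ 0.06 mm per year.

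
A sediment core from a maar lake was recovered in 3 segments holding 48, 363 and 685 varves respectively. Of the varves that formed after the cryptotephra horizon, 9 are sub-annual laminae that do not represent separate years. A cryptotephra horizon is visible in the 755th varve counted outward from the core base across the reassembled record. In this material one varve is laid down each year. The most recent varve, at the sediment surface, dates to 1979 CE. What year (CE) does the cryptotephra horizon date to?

1647 CE

Total varves = 48 + 363 + 685 = 1096.
1096 − 755 = 341 varves lie beyond the cryptotephra horizon toward the sediment surface.
Excluding 9 false varves: 341 − 9 = 332.
Counting back 332 years from 1979 CE places the cryptotephra horizon in 1979 − 332 = 1647 CE.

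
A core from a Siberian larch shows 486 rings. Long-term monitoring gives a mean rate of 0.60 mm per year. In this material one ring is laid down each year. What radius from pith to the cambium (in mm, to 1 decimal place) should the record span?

486 years of growth are recorded.
486 years at 0.60 mm/year gives 0.60 × 486 = 291.6 mm.

291.6 mm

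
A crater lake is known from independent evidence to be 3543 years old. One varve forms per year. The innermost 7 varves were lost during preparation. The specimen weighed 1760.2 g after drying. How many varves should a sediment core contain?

At one varve per year, 3543 years correspond to 3543 varves.
Less the 7 uncaptured varves: 3543 − 7 = 3536.

3536 varves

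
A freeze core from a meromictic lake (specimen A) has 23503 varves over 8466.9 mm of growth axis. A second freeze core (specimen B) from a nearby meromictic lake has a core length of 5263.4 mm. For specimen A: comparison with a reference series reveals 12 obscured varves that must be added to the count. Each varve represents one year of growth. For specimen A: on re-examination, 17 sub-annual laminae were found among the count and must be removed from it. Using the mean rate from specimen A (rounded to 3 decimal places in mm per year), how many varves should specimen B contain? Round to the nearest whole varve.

Specimen A: adjusted count: 23503 − 17 + 12 = 23498 varves.
A: Mean rate = 8466.9 mm / 23498 years ≈ 0.360 mm/year.
Specimen B: 5263.4 mm / 0.360 mm per year = 14620.56 years ≈ 14621 varves.

14621 varves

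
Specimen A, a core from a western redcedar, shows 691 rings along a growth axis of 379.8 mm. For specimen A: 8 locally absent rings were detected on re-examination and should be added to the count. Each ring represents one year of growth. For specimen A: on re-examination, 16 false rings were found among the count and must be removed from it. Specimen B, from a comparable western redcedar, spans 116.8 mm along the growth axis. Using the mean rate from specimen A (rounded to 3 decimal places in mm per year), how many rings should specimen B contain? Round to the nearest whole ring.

Specimen A: after corrections the count is 691 − 16 + 8 = 683 rings.
A: Mean rate = 379.8 mm / 683 years ≈ 0.556 mm/year.
B spans 116.8 / 0.556 = 210.07 years ≈ 210 rings.

210 rings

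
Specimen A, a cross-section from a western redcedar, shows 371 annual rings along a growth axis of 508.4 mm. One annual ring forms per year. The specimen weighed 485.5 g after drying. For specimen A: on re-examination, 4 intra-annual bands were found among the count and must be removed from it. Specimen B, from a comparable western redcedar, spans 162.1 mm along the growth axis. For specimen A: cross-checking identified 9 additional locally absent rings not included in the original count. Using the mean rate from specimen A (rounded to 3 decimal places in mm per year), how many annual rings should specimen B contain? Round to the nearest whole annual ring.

120 annual rings

Specimen A: after corrections the count is 371 − 4 + 9 = 376 annual rings.
A: Mean rate = 508.4 mm / 376 years ≈ 1.352 mm/yr.
B spans 162.1 / 1.352 = 119.90 years ≈ 120 annual rings.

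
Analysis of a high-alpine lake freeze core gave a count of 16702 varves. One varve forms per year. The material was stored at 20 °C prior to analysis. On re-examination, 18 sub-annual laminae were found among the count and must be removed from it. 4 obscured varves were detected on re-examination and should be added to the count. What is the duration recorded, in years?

16688 yr

Correcting the raw count gives 16702 − 18 + 4 = 16688 true varves.
At one varve per year, that is 16688 years.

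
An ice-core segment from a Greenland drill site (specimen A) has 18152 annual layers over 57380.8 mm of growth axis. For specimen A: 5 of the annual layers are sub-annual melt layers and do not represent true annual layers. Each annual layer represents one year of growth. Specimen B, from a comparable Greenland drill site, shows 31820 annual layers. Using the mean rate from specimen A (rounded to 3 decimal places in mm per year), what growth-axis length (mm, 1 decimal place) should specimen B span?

Specimen A: true annual layer count = 18152 − 5 = 18147.
A: Mean rate = 57380.8 mm / 18147 years ≈ 3.162 mm/yr.
For B, 3.162 mm/year × 31820 years = 100614.8 mm.

100614.8 mm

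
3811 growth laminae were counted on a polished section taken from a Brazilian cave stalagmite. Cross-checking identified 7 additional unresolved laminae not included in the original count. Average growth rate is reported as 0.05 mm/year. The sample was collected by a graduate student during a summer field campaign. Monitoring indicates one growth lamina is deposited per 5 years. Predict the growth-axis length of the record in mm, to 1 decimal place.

954.5 mm

After corrections the count is 3811 + 7 = 3818 growth laminae.
Multiplying by 5 years per growth lamina: 3818 × 5 = 19090 years.
Length ≈ 0.05 × 19090 = 954.5 mm.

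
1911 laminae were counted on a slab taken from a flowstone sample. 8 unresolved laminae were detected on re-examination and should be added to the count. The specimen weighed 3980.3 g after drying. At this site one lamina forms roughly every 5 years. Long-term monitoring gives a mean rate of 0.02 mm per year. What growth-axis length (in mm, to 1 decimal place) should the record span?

191.9 mm

After corrections the count is 1911 + 8 = 1919 laminae.
1919 laminae at 5 years each span 1919 × 5 = 9595 years.
Predicted length = 0.02 mm/year × 9595 years = 191.9 mm.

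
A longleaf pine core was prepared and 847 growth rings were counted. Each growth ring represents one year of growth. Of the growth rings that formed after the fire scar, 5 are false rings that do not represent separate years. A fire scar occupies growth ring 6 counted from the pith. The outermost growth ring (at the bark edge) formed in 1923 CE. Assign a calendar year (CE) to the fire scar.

1087 CE

The fire scar sits at growth ring 6 from the pith, so 847 − 6 = 841 growth rings formed after it.
Removing the 5 false growth rings leaves 841 − 5 = 836 true growth rings beyond the fire scar.
1923 − 836 = 1087 CE.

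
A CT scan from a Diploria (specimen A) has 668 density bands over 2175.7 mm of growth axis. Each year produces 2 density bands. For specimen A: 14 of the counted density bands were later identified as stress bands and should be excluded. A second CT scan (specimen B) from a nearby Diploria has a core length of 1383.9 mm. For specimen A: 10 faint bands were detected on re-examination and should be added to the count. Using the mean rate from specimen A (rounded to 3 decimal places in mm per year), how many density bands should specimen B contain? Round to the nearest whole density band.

Specimen A: correcting the raw count gives 668 − 14 + 10 = 664 true density bands.
Specimen A: dividing by 2 density bands per year: 664 / 2 = 332 years.
A: Mean rate = 2175.7 mm / 332 years ≈ 6.553 mm per year.
B spans 1383.9 / 6.553 = 211.19 years; at 2 density bands per year that is 211.19 × 2 ≈ 422 density bands.

422 density bands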